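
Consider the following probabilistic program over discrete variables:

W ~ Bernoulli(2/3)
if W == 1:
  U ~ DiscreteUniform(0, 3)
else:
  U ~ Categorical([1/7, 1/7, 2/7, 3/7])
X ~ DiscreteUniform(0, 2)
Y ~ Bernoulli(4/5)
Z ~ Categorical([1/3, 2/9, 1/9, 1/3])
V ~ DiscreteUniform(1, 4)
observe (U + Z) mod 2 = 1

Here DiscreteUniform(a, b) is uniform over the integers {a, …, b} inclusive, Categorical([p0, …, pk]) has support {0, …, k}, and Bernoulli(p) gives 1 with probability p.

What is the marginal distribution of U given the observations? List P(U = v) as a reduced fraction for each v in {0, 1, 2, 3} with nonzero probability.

Enumerate traces; 384 have nonzero weight after conditioning:
  (W=0, U=0, X=0, Y=0, Z=1, V=1) weight 1/5670
  (W=0, U=0, X=0, Y=0, Z=1, V=2) weight 1/5670
  (W=0, U=0, X=0, Y=0, Z=1, V=3) weight 1/5670
  (W=0, U=0, X=0, Y=0, Z=1, V=4) weight 1/5670
  (W=0, U=0, X=0, Y=0, Z=3, V=1) weight 1/3780
  (W=0, U=0, X=0, Y=0, Z=3, V=2) weight 1/3780
  (W=0, U=0, X=0, Y=0, Z=3, V=3) weight 1/3780
  (W=0, U=0, X=0, Y=0, Z=3, V=4) weight 1/3780
  (W=0, U=1, X=0, Y=0, Z=0, V=1) weight 1/3780
  (W=0, U=2, X=0, Y=0, Z=1, V=1) weight 1/2835
  … 374 more
Group by U:
  weight(U=0) = 5/42
  weight(U=1) = 2/21
  weight(U=2) = 55/378
  weight(U=3) = 26/189
Total weight = 5/42 + 2/21 + 55/378 + 26/189 = 94/189
P(U=0 | obs) = 5/42 / 94/189 = 45/188
P(U=1 | obs) = 2/21 / 94/189 = 9/47
P(U=2 | obs) = 55/378 / 94/189 = 55/188
P(U=3 | obs) = 26/189 / 94/189 = 13/47

P(U=0) = 45/188, P(U=1) = 9/47, P(U=2) = 55/188, P(U=3) = 13/47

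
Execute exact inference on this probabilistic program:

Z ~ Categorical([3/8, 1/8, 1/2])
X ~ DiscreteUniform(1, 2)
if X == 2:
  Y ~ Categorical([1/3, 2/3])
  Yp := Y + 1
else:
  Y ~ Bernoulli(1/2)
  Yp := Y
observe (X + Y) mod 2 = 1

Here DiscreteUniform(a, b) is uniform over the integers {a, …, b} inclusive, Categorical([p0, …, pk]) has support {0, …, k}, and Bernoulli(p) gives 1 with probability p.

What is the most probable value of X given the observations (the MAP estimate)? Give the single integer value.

argmax_v P(X = v | obs) = 2

Enumerate traces; 6 have nonzero weight after conditioning:
  (Z=0, X=1, Y=0) weight 3/32
  (Z=0, X=2, Y=1) weight 1/8
  (Z=1, X=1, Y=0) weight 1/32
  (Z=1, X=2, Y=1) weight 1/24
  (Z=2, X=1, Y=0) weight 1/8
  (Z=2, X=2, Y=1) weight 1/6
Group by X:
  weight(X=1) = 1/4
  weight(X=2) = 1/3
Total weight = 1/4 + 1/3 = 7/12
P(X=1 | obs) = 1/4 / 7/12 = 3/7
P(X=2 | obs) = 1/3 / 7/12 = 4/7
argmax = 2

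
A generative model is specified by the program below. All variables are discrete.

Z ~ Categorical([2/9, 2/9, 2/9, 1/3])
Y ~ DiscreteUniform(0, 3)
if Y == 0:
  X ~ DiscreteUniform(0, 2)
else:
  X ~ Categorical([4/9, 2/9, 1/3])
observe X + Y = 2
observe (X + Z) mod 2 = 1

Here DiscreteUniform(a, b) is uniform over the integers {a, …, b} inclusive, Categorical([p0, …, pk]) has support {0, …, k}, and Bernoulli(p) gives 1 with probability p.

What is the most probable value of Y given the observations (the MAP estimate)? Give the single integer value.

argmax_v P(Y = v | obs) = 2

Enumerate traces; 6 have nonzero weight after conditioning:
  (Z=0, Y=1, X=1) weight 1/81
  (Z=1, Y=0, X=2) weight 1/54
  (Z=1, Y=2, X=0) weight 2/81
  (Z=2, Y=1, X=1) weight 1/81
  (Z=3, Y=0, X=2) weight 1/36
  (Z=3, Y=2, X=0) weight 1/27
Group by Y:
  weight(Y=0) = 5/108
  weight(Y=1) = 2/81
  weight(Y=2) = 5/81
Total weight = 5/108 + 2/81 + 5/81 = 43/324
P(Y=0 | obs) = 5/108 / 43/324 = 15/43
P(Y=1 | obs) = 2/81 / 43/324 = 8/43
P(Y=2 | obs) = 5/81 / 43/324 = 20/43
argmax = 2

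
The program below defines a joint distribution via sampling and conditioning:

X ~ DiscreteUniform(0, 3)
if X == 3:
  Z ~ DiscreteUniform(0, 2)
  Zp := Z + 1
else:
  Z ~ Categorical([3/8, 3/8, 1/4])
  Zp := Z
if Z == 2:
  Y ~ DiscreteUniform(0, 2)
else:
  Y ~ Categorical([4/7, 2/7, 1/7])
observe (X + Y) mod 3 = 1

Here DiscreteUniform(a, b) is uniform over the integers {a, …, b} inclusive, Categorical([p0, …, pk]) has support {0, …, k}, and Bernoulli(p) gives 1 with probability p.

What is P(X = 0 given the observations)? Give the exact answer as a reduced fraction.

P(X = 0 | obs) = 75/328

Enumerate traces; 12 have nonzero weight after conditioning:
  (X=0, Z=0, Y=1) weight 3/112
  (X=0, Z=1, Y=1) weight 3/112
  (X=0, Z=2, Y=1) weight 1/48
  (X=1, Z=0, Y=0) weight 3/56
  (X=1, Z=1, Y=0) weight 3/56
  (X=1, Z=2, Y=0) weight 1/48
  (X=2, Z=0, Y=2) weight 3/224
  (X=2, Z=1, Y=2) weight 3/224
  (X=3, Z=0, Y=1) weight 1/42
  … 3 more
Group by X:
  weight(X=0) = 25/336
  weight(X=1) = 43/336
  weight(X=2) = 1/21
  weight(X=3) = 19/252
Total weight = 25/336 + 43/336 + 1/21 + 19/252 = 41/126
P(X=0 | obs) = 25/336 / 41/126 = 75/328
P(X=1 | obs) = 43/336 / 41/126 = 129/328
P(X=2 | obs) = 1/21 / 41/126 = 6/41
P(X=3 | obs) = 19/252 / 41/126 = 19/82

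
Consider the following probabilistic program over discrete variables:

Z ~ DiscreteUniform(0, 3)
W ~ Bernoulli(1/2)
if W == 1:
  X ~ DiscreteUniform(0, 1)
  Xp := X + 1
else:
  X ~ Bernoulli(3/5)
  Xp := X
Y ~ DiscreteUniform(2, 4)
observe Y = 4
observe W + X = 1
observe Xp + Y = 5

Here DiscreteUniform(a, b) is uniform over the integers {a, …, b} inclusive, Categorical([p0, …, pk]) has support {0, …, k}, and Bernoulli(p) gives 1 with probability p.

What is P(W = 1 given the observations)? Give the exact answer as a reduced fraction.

P(W = 1 | obs) = 5/11

Enumerate traces; 8 have nonzero weight after conditioning:
  (Z=0, W=0, X=1, Y=4) weight 1/40
  (Z=0, W=1, X=0, Y=4) weight 1/48
  (Z=1, W=0, X=1, Y=4) weight 1/40
  (Z=1, W=1, X=0, Y=4) weight 1/48
  (Z=2, W=0, X=1, Y=4) weight 1/40
  (Z=2, W=1, X=0, Y=4) weight 1/48
  (Z=3, W=0, X=1, Y=4) weight 1/40
  (Z=3, W=1, X=0, Y=4) weight 1/48
Group by W:
  weight(W=0) = 1/10
  weight(W=1) = 1/12
Total weight = 1/10 + 1/12 = 11/60
P(W=0 | obs) = 1/10 / 11/60 = 6/11
P(W=1 | obs) = 1/12 / 11/60 = 5/11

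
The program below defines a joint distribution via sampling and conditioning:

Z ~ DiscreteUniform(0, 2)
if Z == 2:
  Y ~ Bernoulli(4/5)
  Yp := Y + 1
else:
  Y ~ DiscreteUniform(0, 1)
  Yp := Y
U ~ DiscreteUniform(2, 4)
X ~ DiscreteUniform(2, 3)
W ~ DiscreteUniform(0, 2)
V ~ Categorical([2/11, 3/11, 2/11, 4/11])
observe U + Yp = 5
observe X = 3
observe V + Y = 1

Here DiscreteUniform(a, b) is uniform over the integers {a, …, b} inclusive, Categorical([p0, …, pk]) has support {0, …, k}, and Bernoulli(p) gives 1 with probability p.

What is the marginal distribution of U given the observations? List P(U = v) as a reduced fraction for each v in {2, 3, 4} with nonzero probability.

P(U=3) = 8/21, P(U=4) = 13/21

Enumerate traces; 12 have nonzero weight after conditioning:
  (Z=0, Y=1, U=4, X=3, W=0, V=0) weight 1/594
  (Z=0, Y=1, U=4, X=3, W=1, V=0) weight 1/594
  (Z=0, Y=1, U=4, X=3, W=2, V=0) weight 1/594
  (Z=1, Y=1, U=4, X=3, W=0, V=0) weight 1/594
  (Z=1, Y=1, U=4, X=3, W=1, V=0) weight 1/594
  (Z=1, Y=1, U=4, X=3, W=2, V=0) weight 1/594
  (Z=2, Y=0, U=4, X=3, W=0, V=1) weight 1/990
  (Z=2, Y=0, U=4, X=3, W=1, V=1) weight 1/990
  (Z=2, Y=1, U=3, X=3, W=0, V=0) weight 4/1485
  … 3 more
Group by U:
  weight(U=3) = 4/495
  weight(U=4) = 13/990
Total weight = 4/495 + 13/990 = 7/330
P(U=3 | obs) = 4/495 / 7/330 = 8/21
P(U=4 | obs) = 13/990 / 7/330 = 13/21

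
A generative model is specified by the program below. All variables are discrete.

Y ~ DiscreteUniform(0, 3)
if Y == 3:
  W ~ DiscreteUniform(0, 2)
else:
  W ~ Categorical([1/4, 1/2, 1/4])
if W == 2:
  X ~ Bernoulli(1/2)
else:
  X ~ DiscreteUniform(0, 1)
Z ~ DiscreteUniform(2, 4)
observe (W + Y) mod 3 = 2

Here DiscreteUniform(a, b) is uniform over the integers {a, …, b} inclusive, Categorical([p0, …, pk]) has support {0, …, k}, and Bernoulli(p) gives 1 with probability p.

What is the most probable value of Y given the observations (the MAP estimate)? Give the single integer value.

Enumerate traces; 24 have nonzero weight after conditioning:
  (Y=0, W=2, X=0, Z=2) weight 1/96
  (Y=0, W=2, X=0, Z=3) weight 1/96
  (Y=0, W=2, X=0, Z=4) weight 1/96
  (Y=0, W=2, X=1, Z=2) weight 1/96
  (Y=0, W=2, X=1, Z=3) weight 1/96
  (Y=0, W=2, X=1, Z=4) weight 1/96
  (Y=1, W=1, X=0, Z=2) weight 1/48
  (Y=1, W=1, X=0, Z=3) weight 1/48
  (Y=2, W=0, X=0, Z=2) weight 1/96
  (Y=3, W=2, X=0, Z=2) weight 1/72
  … 14 more
Group by Y:
  weight(Y=0) = 1/16
  weight(Y=1) = 1/8
  weight(Y=2) = 1/16
  weight(Y=3) = 1/12
Total weight = 1/16 + 1/8 + 1/16 + 1/12 = 1/3
P(Y=0 | obs) = 1/16 / 1/3 = 3/16
P(Y=1 | obs) = 1/8 / 1/3 = 3/8
P(Y=2 | obs) = 1/16 / 1/3 = 3/16
P(Y=3 | obs) = 1/12 / 1/3 = 1/4
argmax = 1

argmax_v P(Y = v | obs) = 1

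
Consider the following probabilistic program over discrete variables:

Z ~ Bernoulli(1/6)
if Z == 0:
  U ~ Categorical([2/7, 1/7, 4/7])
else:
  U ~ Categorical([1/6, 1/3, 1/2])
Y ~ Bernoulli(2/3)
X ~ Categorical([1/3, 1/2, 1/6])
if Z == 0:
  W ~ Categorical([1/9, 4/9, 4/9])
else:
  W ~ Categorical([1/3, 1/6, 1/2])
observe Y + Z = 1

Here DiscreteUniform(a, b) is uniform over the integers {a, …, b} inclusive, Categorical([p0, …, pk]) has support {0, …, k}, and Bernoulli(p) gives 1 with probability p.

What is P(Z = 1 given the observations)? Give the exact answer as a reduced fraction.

P(Z = 1 | obs) = 1/11

Enumerate traces; 54 have nonzero weight after conditioning:
  (Z=0, U=0, Y=1, X=0, W=0) weight 10/1701
  (Z=0, U=0, Y=1, X=0, W=1) weight 40/1701
  (Z=0, U=0, Y=1, X=0, W=2) weight 40/1701
  (Z=0, U=0, Y=1, X=1, W=0) weight 5/567
  (Z=0, U=0, Y=1, X=1, W=1) weight 20/567
  (Z=0, U=0, Y=1, X=1, W=2) weight 20/567
  (Z=0, U=0, Y=1, X=2, W=0) weight 5/1701
  (Z=0, U=0, Y=1, X=2, W=1) weight 20/1701
  (Z=1, U=0, Y=0, X=0, W=0) weight 1/972
  … 45 more
Group by Z:
  weight(Z=0) = 5/9
  weight(Z=1) = 1/18
Total weight = 5/9 + 1/18 = 11/18
P(Z=0 | obs) = 5/9 / 11/18 = 10/11
P(Z=1 | obs) = 1/18 / 11/18 = 1/11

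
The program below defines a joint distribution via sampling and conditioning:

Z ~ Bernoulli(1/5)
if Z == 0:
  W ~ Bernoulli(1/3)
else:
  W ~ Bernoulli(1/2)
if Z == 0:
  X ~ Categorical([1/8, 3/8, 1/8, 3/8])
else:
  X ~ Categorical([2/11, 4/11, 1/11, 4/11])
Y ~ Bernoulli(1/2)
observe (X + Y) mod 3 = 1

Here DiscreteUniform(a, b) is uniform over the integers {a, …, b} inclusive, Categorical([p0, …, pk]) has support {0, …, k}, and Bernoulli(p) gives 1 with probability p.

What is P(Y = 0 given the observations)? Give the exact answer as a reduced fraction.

P(Y = 0 | obs) = 41/97

Enumerate traces; 12 have nonzero weight after conditioning:
  (Z=0, W=0, X=0, Y=1) weight 1/30
  (Z=0, W=0, X=1, Y=0) weight 1/10
  (Z=0, W=0, X=3, Y=1) weight 1/10
  (Z=0, W=1, X=0, Y=1) weight 1/60
  (Z=0, W=1, X=1, Y=0) weight 1/20
  (Z=0, W=1, X=3, Y=1) weight 1/20
  (Z=1, W=0, X=0, Y=1) weight 1/110
  (Z=1, W=0, X=1, Y=0) weight 1/55
  … 4 more
Group by Y:
  weight(Y=0) = 41/220
  weight(Y=1) = 14/55
Total weight = 41/220 + 14/55 = 97/220
P(Y=0 | obs) = 41/220 / 97/220 = 41/97
P(Y=1 | obs) = 14/55 / 97/220 = 56/97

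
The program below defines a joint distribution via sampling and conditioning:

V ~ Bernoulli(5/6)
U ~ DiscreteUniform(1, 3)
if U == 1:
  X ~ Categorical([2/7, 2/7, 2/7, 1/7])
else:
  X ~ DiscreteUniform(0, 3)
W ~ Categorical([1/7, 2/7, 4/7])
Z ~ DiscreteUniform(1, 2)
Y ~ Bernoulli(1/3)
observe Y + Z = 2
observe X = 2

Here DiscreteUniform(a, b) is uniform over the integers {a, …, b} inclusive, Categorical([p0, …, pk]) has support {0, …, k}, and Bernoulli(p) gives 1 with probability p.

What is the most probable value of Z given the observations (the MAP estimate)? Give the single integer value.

Enumerate traces; 36 have nonzero weight after conditioning:
  (V=0, U=1, X=2, W=0, Z=1, Y=1) weight 1/2646
  (V=0, U=1, X=2, W=0, Z=2, Y=0) weight 1/1323
  (V=0, U=1, X=2, W=1, Z=1, Y=1) weight 1/1323
  (V=0, U=1, X=2, W=1, Z=2, Y=0) weight 2/1323
  (V=0, U=1, X=2, W=2, Z=1, Y=1) weight 2/1323
  (V=0, U=1, X=2, W=2, Z=2, Y=0) weight 4/1323
  (V=0, U=2, X=2, W=0, Z=1, Y=1) weight 1/3024
  (V=0, U=2, X=2, W=0, Z=2, Y=0) weight 1/1512
  … 28 more
Group by Z:
  weight(Z=1) = 11/252
  weight(Z=2) = 11/126
Total weight = 11/252 + 11/126 = 11/84
P(Z=1 | obs) = 11/252 / 11/84 = 1/3
P(Z=2 | obs) = 11/126 / 11/84 = 2/3
argmax = 2

argmax_v P(Z = v | obs) = 2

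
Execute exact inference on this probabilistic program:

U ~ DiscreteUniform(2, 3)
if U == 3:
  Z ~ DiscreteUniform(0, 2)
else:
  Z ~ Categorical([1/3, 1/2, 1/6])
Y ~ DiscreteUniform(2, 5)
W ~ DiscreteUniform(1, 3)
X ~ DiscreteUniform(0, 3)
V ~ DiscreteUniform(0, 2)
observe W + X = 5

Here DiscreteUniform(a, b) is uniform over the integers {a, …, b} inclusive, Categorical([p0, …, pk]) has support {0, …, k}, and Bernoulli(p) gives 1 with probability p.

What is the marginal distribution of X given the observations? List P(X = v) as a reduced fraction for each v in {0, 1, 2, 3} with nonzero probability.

Enumerate traces; 144 have nonzero weight after conditioning:
  (U=2, Z=0, Y=2, W=2, X=3, V=0) weight 1/864
  (U=2, Z=0, Y=2, W=2, X=3, V=1) weight 1/864
  (U=2, Z=0, Y=2, W=2, X=3, V=2) weight 1/864
  (U=2, Z=0, Y=2, W=3, X=2, V=0) weight 1/864
  (U=2, Z=0, Y=2, W=3, X=2, V=1) weight 1/864
  (U=2, Z=0, Y=2, W=3, X=2, V=2) weight 1/864
  (U=2, Z=0, Y=3, W=2, X=3, V=0) weight 1/864
  (U=2, Z=0, Y=3, W=2, X=3, V=1) weight 1/864
  … 136 more
Group by X:
  weight(X=2) = 1/12
  weight(X=3) = 1/12
Total weight = 1/12 + 1/12 = 1/6
P(X=2 | obs) = 1/12 / 1/6 = 1/2
P(X=3 | obs) = 1/12 / 1/6 = 1/2

P(X=2) = 1/2, P(X=3) = 1/2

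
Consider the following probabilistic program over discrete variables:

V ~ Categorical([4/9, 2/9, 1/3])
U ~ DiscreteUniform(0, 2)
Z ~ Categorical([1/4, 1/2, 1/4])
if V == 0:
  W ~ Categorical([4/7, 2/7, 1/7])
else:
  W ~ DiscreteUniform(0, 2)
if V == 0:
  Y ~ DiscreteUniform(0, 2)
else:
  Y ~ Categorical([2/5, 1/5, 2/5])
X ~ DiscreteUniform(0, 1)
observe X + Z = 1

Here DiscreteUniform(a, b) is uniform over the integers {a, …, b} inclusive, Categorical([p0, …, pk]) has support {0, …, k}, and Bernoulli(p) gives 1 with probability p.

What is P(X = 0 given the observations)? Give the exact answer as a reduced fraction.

P(X = 0 | obs) = 2/3

Enumerate traces; 162 have nonzero weight after conditioning:
  (V=0, U=0, Z=0, W=0, Y=0, X=1) weight 2/567
  (V=0, U=0, Z=0, W=0, Y=1, X=1) weight 2/567
  (V=0, U=0, Z=0, W=0, Y=2, X=1) weight 2/567
  (V=0, U=0, Z=0, W=1, Y=0, X=1) weight 1/567
  (V=0, U=0, Z=0, W=1, Y=1, X=1) weight 1/567
  (V=0, U=0, Z=0, W=1, Y=2, X=1) weight 1/567
  (V=0, U=0, Z=0, W=2, Y=0, X=1) weight 1/1134
  (V=0, U=0, Z=0, W=2, Y=1, X=1) weight 1/1134
  (V=0, U=0, Z=1, W=0, Y=0, X=0) weight 4/567
  … 153 more
Group by X:
  weight(X=0) = 1/4
  weight(X=1) = 1/8
Total weight = 1/4 + 1/8 = 3/8
P(X=0 | obs) = 1/4 / 3/8 = 2/3
P(X=1 | obs) = 1/8 / 3/8 = 1/3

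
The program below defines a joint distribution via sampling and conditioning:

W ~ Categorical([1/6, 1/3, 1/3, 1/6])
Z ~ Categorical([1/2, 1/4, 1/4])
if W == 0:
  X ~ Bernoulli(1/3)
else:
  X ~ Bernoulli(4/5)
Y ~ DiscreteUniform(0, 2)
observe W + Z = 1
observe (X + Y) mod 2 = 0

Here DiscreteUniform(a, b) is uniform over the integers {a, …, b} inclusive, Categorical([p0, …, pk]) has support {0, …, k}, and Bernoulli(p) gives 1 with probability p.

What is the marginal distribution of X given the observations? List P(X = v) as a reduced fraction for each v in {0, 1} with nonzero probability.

Enumerate traces; 6 have nonzero weight after conditioning:
  (W=0, Z=1, X=0, Y=0) weight 1/108
  (W=0, Z=1, X=0, Y=2) weight 1/108
  (W=0, Z=1, X=1, Y=1) weight 1/216
  (W=1, Z=0, X=0, Y=0) weight 1/90
  (W=1, Z=0, X=0, Y=2) weight 1/90
  (W=1, Z=0, X=1, Y=1) weight 2/45
Group by X:
  weight(X=0) = 11/270
  weight(X=1) = 53/1080
Total weight = 11/270 + 53/1080 = 97/1080
P(X=0 | obs) = 11/270 / 97/1080 = 44/97
P(X=1 | obs) = 53/1080 / 97/1080 = 53/97

P(X=0) = 44/97, P(X=1) = 53/97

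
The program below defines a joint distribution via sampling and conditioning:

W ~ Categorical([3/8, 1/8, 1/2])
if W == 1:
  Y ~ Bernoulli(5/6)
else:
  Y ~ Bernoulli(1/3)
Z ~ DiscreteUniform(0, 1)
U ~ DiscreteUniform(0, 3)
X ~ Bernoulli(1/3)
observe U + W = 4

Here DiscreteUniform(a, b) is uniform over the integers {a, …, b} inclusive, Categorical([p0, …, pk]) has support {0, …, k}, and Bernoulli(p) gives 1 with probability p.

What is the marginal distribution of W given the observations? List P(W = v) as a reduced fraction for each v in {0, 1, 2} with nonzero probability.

Enumerate traces; 16 have nonzero weight after conditioning:
  (W=1, Y=0, Z=0, U=3, X=0) weight 1/576
  (W=1, Y=0, Z=0, U=3, X=1) weight 1/1152
  (W=1, Y=0, Z=1, U=3, X=0) weight 1/576
  (W=1, Y=0, Z=1, U=3, X=1) weight 1/1152
  (W=1, Y=1, Z=0, U=3, X=0) weight 5/576
  (W=1, Y=1, Z=0, U=3, X=1) weight 5/1152
  (W=1, Y=1, Z=1, U=3, X=0) weight 5/576
  (W=1, Y=1, Z=1, U=3, X=1) weight 5/1152
  (W=2, Y=0, Z=0, U=2, X=0) weight 1/36
  … 7 more
Group by W:
  weight(W=1) = 1/32
  weight(W=2) = 1/8
Total weight = 1/32 + 1/8 = 5/32
P(W=1 | obs) = 1/32 / 5/32 = 1/5
P(W=2 | obs) = 1/8 / 5/32 = 4/5

P(W=1) = 1/5, P(W=2) = 4/5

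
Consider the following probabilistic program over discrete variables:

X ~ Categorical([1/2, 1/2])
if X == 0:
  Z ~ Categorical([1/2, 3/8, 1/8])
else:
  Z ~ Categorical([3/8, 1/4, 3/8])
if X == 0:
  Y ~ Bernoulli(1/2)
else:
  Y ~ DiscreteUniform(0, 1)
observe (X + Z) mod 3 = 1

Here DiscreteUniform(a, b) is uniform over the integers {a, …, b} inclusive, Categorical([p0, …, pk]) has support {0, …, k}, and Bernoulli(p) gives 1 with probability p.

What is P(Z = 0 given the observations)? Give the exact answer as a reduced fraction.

P(Z = 0 | obs) = 1/2

Enumerate traces; 4 have nonzero weight after conditioning:
  (X=0, Z=1, Y=0) weight 3/32
  (X=0, Z=1, Y=1) weight 3/32
  (X=1, Z=0, Y=0) weight 3/32
  (X=1, Z=0, Y=1) weight 3/32
Group by Z:
  weight(Z=0) = 3/16
  weight(Z=1) = 3/16
Total weight = 3/16 + 3/16 = 3/8
P(Z=0 | obs) = 3/16 / 3/8 = 1/2
P(Z=1 | obs) = 3/16 / 3/8 = 1/2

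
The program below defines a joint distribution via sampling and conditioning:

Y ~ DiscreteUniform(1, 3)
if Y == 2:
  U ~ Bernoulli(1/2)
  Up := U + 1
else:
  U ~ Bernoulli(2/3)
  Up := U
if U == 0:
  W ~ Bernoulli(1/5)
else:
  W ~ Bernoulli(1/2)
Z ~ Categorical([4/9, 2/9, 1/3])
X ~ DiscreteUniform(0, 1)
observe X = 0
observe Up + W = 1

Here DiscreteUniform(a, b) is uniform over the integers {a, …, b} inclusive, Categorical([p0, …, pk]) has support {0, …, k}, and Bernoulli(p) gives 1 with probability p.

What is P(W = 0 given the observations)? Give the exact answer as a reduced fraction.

Enumerate traces; 15 have nonzero weight after conditioning:
  (Y=1, U=0, W=1, Z=0, X=0) weight 2/405
  (Y=1, U=0, W=1, Z=1, X=0) weight 1/405
  (Y=1, U=0, W=1, Z=2, X=0) weight 1/270
  (Y=1, U=1, W=0, Z=0, X=0) weight 2/81
  (Y=1, U=1, W=0, Z=1, X=0) weight 1/81
  (Y=1, U=1, W=0, Z=2, X=0) weight 1/54
  (Y=2, U=0, W=0, Z=0, X=0) weight 4/135
  (Y=2, U=0, W=0, Z=1, X=0) weight 2/135
  … 7 more
Group by W:
  weight(W=0) = 8/45
  weight(W=1) = 1/45
Total weight = 8/45 + 1/45 = 1/5
P(W=0 | obs) = 8/45 / 1/5 = 8/9
P(W=1 | obs) = 1/45 / 1/5 = 1/9

P(W = 0 | obs) = 8/9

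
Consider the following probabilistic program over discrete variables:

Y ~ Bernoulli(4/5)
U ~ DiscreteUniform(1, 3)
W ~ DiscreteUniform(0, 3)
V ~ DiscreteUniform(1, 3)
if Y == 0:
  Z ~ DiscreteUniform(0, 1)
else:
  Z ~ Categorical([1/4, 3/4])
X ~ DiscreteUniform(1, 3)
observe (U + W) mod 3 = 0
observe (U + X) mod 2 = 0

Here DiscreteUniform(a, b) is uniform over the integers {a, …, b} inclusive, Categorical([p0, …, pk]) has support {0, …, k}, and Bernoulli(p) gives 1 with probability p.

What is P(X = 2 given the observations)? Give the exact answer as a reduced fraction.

Enumerate traces; 84 have nonzero weight after conditioning:
  (Y=0, U=1, W=2, V=1, Z=0, X=1) weight 1/1080
  (Y=0, U=1, W=2, V=1, Z=0, X=3) weight 1/1080
  (Y=0, U=1, W=2, V=1, Z=1, X=1) weight 1/1080
  (Y=0, U=1, W=2, V=1, Z=1, X=3) weight 1/1080
  (Y=0, U=1, W=2, V=2, Z=0, X=1) weight 1/1080
  (Y=0, U=1, W=2, V=2, Z=0, X=3) weight 1/1080
  (Y=0, U=1, W=2, V=2, Z=1, X=1) weight 1/1080
  (Y=0, U=1, W=2, V=2, Z=1, X=3) weight 1/1080
  (Y=0, U=2, W=1, V=1, Z=0, X=2) weight 1/1080
  … 75 more
Group by X:
  weight(X=1) = 1/12
  weight(X=2) = 1/36
  weight(X=3) = 1/12
Total weight = 1/12 + 1/36 + 1/12 = 7/36
P(X=1 | obs) = 1/12 / 7/36 = 3/7
P(X=2 | obs) = 1/36 / 7/36 = 1/7
P(X=3 | obs) = 1/12 / 7/36 = 3/7

P(X = 2 | obs) = 1/7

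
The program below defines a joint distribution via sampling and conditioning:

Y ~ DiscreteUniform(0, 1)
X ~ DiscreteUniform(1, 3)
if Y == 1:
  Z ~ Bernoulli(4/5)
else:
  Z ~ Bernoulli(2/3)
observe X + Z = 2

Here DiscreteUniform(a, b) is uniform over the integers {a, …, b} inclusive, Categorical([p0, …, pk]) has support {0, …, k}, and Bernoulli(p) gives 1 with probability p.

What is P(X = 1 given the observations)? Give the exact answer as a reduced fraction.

Enumerate traces; 4 have nonzero weight after conditioning:
  (Y=0, X=1, Z=1) weight 1/9
  (Y=0, X=2, Z=0) weight 1/18
  (Y=1, X=1, Z=1) weight 2/15
  (Y=1, X=2, Z=0) weight 1/30
Group by X:
  weight(X=1) = 11/45
  weight(X=2) = 4/45
Total weight = 11/45 + 4/45 = 1/3
P(X=1 | obs) = 11/45 / 1/3 = 11/15
P(X=2 | obs) = 4/45 / 1/3 = 4/15

P(X = 1 | obs) = 11/15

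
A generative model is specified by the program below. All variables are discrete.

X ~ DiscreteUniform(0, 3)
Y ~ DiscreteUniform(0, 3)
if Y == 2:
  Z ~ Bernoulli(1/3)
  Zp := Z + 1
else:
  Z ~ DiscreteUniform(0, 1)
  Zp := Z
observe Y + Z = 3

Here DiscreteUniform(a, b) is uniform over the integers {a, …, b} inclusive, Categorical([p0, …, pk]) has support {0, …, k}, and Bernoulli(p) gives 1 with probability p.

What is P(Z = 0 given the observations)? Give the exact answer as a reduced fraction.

Enumerate traces; 8 have nonzero weight after conditioning:
  (X=0, Y=2, Z=1) weight 1/48
  (X=0, Y=3, Z=0) weight 1/32
  (X=1, Y=2, Z=1) weight 1/48
  (X=1, Y=3, Z=0) weight 1/32
  (X=2, Y=2, Z=1) weight 1/48
  (X=2, Y=3, Z=0) weight 1/32
  (X=3, Y=2, Z=1) weight 1/48
  (X=3, Y=3, Z=0) weight 1/32
Group by Z:
  weight(Z=0) = 1/8
  weight(Z=1) = 1/12
Total weight = 1/8 + 1/12 = 5/24
P(Z=0 | obs) = 1/8 / 5/24 = 3/5
P(Z=1 | obs) = 1/12 / 5/24 = 2/5

P(Z = 0 | obs) = 3/5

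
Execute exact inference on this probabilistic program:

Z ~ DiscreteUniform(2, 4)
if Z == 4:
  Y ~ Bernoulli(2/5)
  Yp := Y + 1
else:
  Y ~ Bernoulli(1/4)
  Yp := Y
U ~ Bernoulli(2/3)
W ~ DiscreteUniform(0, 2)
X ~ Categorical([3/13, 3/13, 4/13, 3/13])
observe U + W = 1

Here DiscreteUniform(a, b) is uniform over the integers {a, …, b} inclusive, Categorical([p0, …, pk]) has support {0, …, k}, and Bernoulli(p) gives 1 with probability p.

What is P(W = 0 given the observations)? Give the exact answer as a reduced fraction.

P(W = 0 | obs) = 2/3

Enumerate traces; 48 have nonzero weight after conditioning:
  (Z=2, Y=0, U=0, W=1, X=0) weight 1/156
  (Z=2, Y=0, U=0, W=1, X=1) weight 1/156
  (Z=2, Y=0, U=0, W=1, X=2) weight 1/117
  (Z=2, Y=0, U=0, W=1, X=3) weight 1/156
  (Z=2, Y=0, U=1, W=0, X=0) weight 1/78
  (Z=2, Y=0, U=1, W=0, X=1) weight 1/78
  (Z=2, Y=0, U=1, W=0, X=2) weight 2/117
  (Z=2, Y=0, U=1, W=0, X=3) weight 1/78
  … 40 more
Group by W:
  weight(W=0) = 2/9
  weight(W=1) = 1/9
Total weight = 2/9 + 1/9 = 1/3
P(W=0 | obs) = 2/9 / 1/3 = 2/3
P(W=1 | obs) = 1/9 / 1/3 = 1/3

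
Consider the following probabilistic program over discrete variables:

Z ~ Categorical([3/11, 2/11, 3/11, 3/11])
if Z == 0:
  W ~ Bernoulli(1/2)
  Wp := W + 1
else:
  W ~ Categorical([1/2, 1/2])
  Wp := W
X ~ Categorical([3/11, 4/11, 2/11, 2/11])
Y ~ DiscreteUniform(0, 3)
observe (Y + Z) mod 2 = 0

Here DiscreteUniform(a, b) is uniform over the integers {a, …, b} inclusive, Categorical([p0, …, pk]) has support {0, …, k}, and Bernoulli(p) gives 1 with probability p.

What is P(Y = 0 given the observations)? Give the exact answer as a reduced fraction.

P(Y = 0 | obs) = 3/11

Enumerate traces; 64 have nonzero weight after conditioning:
  (Z=0, W=0, X=0, Y=0) weight 9/968
  (Z=0, W=0, X=0, Y=2) weight 9/968
  (Z=0, W=0, X=1, Y=0) weight 3/242
  (Z=0, W=0, X=1, Y=2) weight 3/242
  (Z=0, W=0, X=2, Y=0) weight 3/484
  (Z=0, W=0, X=2, Y=2) weight 3/484
  (Z=0, W=0, X=3, Y=0) weight 3/484
  (Z=0, W=0, X=3, Y=2) weight 3/484
  (Z=1, W=0, X=0, Y=1) weight 3/484
  (Z=1, W=0, X=0, Y=3) weight 3/484
  … 54 more
Group by Y:
  weight(Y=0) = 3/22
  weight(Y=1) = 5/44
  weight(Y=2) = 3/22
  weight(Y=3) = 5/44
Total weight = 3/22 + 5/44 + 3/22 + 5/44 = 1/2
P(Y=0 | obs) = 3/22 / 1/2 = 3/11
P(Y=1 | obs) = 5/44 / 1/2 = 5/22
P(Y=2 | obs) = 3/22 / 1/2 = 3/11
P(Y=3 | obs) = 5/44 / 1/2 = 5/22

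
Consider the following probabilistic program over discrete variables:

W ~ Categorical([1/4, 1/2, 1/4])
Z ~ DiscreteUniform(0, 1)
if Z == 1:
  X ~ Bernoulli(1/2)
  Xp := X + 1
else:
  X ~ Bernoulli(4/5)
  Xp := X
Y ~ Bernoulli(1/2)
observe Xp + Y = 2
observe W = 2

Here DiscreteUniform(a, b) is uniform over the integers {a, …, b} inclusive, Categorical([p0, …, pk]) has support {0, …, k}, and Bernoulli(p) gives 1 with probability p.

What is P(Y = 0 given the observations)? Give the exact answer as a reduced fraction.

P(Y = 0 | obs) = 5/18

Enumerate traces; 3 have nonzero weight after conditioning:
  (W=2, Z=0, X=1, Y=1) weight 1/20
  (W=2, Z=1, X=0, Y=1) weight 1/32
  (W=2, Z=1, X=1, Y=0) weight 1/32
Group by Y:
  weight(Y=0) = 1/32
  weight(Y=1) = 13/160
Total weight = 1/32 + 13/160 = 9/80
P(Y=0 | obs) = 1/32 / 9/80 = 5/18
P(Y=1 | obs) = 13/160 / 9/80 = 13/18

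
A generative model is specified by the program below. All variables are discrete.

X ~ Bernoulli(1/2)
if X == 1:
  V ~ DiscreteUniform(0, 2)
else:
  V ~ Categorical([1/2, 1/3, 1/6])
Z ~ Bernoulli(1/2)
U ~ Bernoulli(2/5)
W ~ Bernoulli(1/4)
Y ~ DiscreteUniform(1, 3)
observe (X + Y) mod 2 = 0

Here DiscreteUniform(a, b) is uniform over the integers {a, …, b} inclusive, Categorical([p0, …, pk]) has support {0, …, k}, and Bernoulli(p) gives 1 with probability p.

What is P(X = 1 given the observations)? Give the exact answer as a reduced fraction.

P(X = 1 | obs) = 2/3

Enumerate traces; 72 have nonzero weight after conditioning:
  (X=0, V=0, Z=0, U=0, W=0, Y=2) weight 3/160
  (X=0, V=0, Z=0, U=0, W=1, Y=2) weight 1/160
  (X=0, V=0, Z=0, U=1, W=0, Y=2) weight 1/80
  (X=0, V=0, Z=0, U=1, W=1, Y=2) weight 1/240
  (X=0, V=0, Z=1, U=0, W=0, Y=2) weight 3/160
  (X=0, V=0, Z=1, U=0, W=1, Y=2) weight 1/160
  (X=0, V=0, Z=1, U=1, W=0, Y=2) weight 1/80
  (X=0, V=0, Z=1, U=1, W=1, Y=2) weight 1/240
  (X=1, V=0, Z=0, U=0, W=0, Y=1) weight 1/80
  … 63 more
Group by X:
  weight(X=0) = 1/6
  weight(X=1) = 1/3
Total weight = 1/6 + 1/3 = 1/2
P(X=0 | obs) = 1/6 / 1/2 = 1/3
P(X=1 | obs) = 1/3 / 1/2 = 2/3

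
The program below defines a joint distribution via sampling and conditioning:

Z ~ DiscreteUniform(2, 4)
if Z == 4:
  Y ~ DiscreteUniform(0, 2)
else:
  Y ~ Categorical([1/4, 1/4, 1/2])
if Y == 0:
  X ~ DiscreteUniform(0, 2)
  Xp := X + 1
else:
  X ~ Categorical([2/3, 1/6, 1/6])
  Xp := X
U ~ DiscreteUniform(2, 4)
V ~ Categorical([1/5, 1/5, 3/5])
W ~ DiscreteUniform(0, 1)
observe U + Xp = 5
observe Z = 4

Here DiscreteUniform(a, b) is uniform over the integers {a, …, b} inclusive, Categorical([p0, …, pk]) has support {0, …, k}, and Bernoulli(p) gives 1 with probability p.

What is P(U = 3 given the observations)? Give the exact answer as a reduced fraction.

P(U = 3 | obs) = 2/5

Enumerate traces; 42 have nonzero weight after conditioning:
  (Z=4, Y=0, X=0, U=4, V=0, W=0) weight 1/810
  (Z=4, Y=0, X=0, U=4, V=0, W=1) weight 1/810
  (Z=4, Y=0, X=0, U=4, V=1, W=0) weight 1/810
  (Z=4, Y=0, X=0, U=4, V=1, W=1) weight 1/810
  (Z=4, Y=0, X=0, U=4, V=2, W=0) weight 1/270
  (Z=4, Y=0, X=0, U=4, V=2, W=1) weight 1/270
  (Z=4, Y=0, X=1, U=3, V=0, W=0) weight 1/810
  (Z=4, Y=0, X=1, U=3, V=0, W=1) weight 1/810
  (Z=4, Y=0, X=2, U=2, V=0, W=0) weight 1/810
  … 33 more
Group by U:
  weight(U=2) = 1/81
  weight(U=3) = 2/81
  weight(U=4) = 2/81
Total weight = 1/81 + 2/81 + 2/81 = 5/81
P(U=2 | obs) = 1/81 / 5/81 = 1/5
P(U=3 | obs) = 2/81 / 5/81 = 2/5
P(U=4 | obs) = 2/81 / 5/81 = 2/5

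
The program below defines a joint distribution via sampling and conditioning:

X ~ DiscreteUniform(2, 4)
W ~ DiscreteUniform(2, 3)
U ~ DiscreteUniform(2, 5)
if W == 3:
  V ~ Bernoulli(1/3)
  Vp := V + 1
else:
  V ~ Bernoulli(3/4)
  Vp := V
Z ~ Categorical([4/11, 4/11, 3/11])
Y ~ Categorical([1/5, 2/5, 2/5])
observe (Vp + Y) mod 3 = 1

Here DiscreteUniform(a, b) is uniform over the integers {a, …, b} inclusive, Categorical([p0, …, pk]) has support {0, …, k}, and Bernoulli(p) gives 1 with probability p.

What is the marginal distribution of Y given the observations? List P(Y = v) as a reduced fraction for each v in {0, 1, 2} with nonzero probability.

P(Y=0) = 17/31, P(Y=1) = 6/31, P(Y=2) = 8/31

Enumerate traces; 144 have nonzero weight after conditioning:
  (X=2, W=2, U=2, V=0, Z=0, Y=1) weight 1/660
  (X=2, W=2, U=2, V=0, Z=1, Y=1) weight 1/660
  (X=2, W=2, U=2, V=0, Z=2, Y=1) weight 1/880
  (X=2, W=2, U=2, V=1, Z=0, Y=0) weight 1/440
  (X=2, W=2, U=2, V=1, Z=1, Y=0) weight 1/440
  (X=2, W=2, U=2, V=1, Z=2, Y=0) weight 3/1760
  (X=2, W=2, U=3, V=0, Z=0, Y=1) weight 1/660
  (X=2, W=2, U=3, V=0, Z=1, Y=1) weight 1/660
  (X=2, W=3, U=2, V=1, Z=0, Y=2) weight 1/495
  … 135 more
Group by Y:
  weight(Y=0) = 17/120
  weight(Y=1) = 1/20
  weight(Y=2) = 1/15
Total weight = 17/120 + 1/20 + 1/15 = 31/120
P(Y=0 | obs) = 17/120 / 31/120 = 17/31
P(Y=1 | obs) = 1/20 / 31/120 = 6/31
P(Y=2 | obs) = 1/15 / 31/120 = 8/31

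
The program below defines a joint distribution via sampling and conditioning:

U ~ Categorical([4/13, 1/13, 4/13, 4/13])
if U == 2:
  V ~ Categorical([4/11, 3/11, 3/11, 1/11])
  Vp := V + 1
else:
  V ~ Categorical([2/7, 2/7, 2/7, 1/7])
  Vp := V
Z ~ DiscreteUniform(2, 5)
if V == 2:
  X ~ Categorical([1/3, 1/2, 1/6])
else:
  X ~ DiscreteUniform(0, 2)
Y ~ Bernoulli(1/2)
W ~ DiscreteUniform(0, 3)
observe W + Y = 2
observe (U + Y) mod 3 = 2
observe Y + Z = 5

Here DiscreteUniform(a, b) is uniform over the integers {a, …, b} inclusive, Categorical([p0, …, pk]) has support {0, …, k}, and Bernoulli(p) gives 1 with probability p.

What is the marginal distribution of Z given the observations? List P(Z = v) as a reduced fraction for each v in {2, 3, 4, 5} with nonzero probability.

P(Z=4) = 1/5, P(Z=5) = 4/5

Enumerate traces; 24 have nonzero weight after conditioning:
  (U=1, V=0, Z=4, X=0, Y=1, W=1) weight 1/4368
  (U=1, V=0, Z=4, X=1, Y=1, W=1) weight 1/4368
  (U=1, V=0, Z=4, X=2, Y=1, W=1) weight 1/4368
  (U=1, V=1, Z=4, X=0, Y=1, W=1) weight 1/4368
  (U=1, V=1, Z=4, X=1, Y=1, W=1) weight 1/4368
  (U=1, V=1, Z=4, X=2, Y=1, W=1) weight 1/4368
  (U=1, V=2, Z=4, X=0, Y=1, W=1) weight 1/4368
  (U=1, V=2, Z=4, X=1, Y=1, W=1) weight 1/2912
  (U=2, V=0, Z=5, X=0, Y=0, W=2) weight 1/858
  … 15 more
Group by Z:
  weight(Z=4) = 1/416
  weight(Z=5) = 1/104
Total weight = 1/416 + 1/104 = 5/416
P(Z=4 | obs) = 1/416 / 5/416 = 1/5
P(Z=5 | obs) = 1/104 / 5/416 = 4/5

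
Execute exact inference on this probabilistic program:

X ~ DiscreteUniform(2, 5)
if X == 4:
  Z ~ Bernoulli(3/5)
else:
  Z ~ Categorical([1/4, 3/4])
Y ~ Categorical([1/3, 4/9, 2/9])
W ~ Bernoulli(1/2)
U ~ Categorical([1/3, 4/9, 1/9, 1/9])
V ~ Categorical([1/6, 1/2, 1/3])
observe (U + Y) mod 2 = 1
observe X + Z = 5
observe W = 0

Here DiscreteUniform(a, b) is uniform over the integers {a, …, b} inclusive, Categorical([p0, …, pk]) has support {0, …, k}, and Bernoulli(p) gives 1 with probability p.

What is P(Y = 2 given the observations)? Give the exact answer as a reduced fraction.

Enumerate traces; 36 have nonzero weight after conditioning:
  (X=4, Z=1, Y=0, W=0, U=1, V=0) weight 1/540
  (X=4, Z=1, Y=0, W=0, U=1, V=1) weight 1/180
  (X=4, Z=1, Y=0, W=0, U=1, V=2) weight 1/270
  (X=4, Z=1, Y=0, W=0, U=3, V=0) weight 1/2160
  (X=4, Z=1, Y=0, W=0, U=3, V=1) weight 1/720
  (X=4, Z=1, Y=0, W=0, U=3, V=2) weight 1/1080
  (X=4, Z=1, Y=1, W=0, U=0, V=0) weight 1/540
  (X=4, Z=1, Y=1, W=0, U=0, V=1) weight 1/180
  (X=4, Z=1, Y=2, W=0, U=1, V=0) weight 1/810
  … 27 more
Group by Y:
  weight(Y=0) = 17/864
  weight(Y=1) = 17/810
  weight(Y=2) = 17/1296
Total weight = 17/864 + 17/810 + 17/1296 = 697/12960
P(Y=0 | obs) = 17/864 / 697/12960 = 15/41
P(Y=1 | obs) = 17/810 / 697/12960 = 16/41
P(Y=2 | obs) = 17/1296 / 697/12960 = 10/41

P(Y = 2 | obs) = 10/41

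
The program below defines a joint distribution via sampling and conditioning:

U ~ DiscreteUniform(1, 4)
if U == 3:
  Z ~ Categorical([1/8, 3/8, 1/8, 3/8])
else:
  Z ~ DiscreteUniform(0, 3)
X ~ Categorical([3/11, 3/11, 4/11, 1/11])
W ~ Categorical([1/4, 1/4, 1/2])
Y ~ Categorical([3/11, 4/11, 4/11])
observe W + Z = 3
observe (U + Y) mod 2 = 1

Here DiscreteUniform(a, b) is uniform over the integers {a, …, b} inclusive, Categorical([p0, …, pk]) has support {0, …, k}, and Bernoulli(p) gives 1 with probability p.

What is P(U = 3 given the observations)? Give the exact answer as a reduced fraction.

Enumerate traces; 72 have nonzero weight after conditioning:
  (U=1, Z=1, X=0, W=2, Y=0) weight 9/3872
  (U=1, Z=1, X=0, W=2, Y=2) weight 3/968
  (U=1, Z=1, X=1, W=2, Y=0) weight 9/3872
  (U=1, Z=1, X=1, W=2, Y=2) weight 3/968
  (U=1, Z=1, X=2, W=2, Y=0) weight 3/968
  (U=1, Z=1, X=2, W=2, Y=2) weight 1/242
  (U=1, Z=1, X=3, W=2, Y=0) weight 3/3872
  (U=1, Z=1, X=3, W=2, Y=2) weight 1/968
  (U=2, Z=1, X=0, W=2, Y=1) weight 3/968
  (U=3, Z=1, X=0, W=2, Y=0) weight 27/7744
  … 62 more
Group by U:
  weight(U=1) = 7/176
  weight(U=2) = 1/44
  weight(U=3) = 35/704
  weight(U=4) = 1/44
Total weight = 7/176 + 1/44 + 35/704 + 1/44 = 95/704
P(U=1 | obs) = 7/176 / 95/704 = 28/95
P(U=2 | obs) = 1/44 / 95/704 = 16/95
P(U=3 | obs) = 35/704 / 95/704 = 7/19
P(U=4 | obs) = 1/44 / 95/704 = 16/95

P(U = 3 | obs) = 7/19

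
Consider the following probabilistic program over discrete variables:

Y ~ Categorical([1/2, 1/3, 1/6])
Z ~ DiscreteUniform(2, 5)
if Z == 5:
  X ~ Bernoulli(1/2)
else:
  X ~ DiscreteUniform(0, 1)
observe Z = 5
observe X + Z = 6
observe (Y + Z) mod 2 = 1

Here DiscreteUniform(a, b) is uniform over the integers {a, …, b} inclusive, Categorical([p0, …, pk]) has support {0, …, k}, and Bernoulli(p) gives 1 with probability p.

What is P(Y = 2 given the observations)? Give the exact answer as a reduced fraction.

Enumerate traces; 2 have nonzero weight after conditioning:
  (Y=0, Z=5, X=1) weight 1/16
  (Y=2, Z=5, X=1) weight 1/48
Group by Y:
  weight(Y=0) = 1/16
  weight(Y=2) = 1/48
Total weight = 1/16 + 1/48 = 1/12
P(Y=0 | obs) = 1/16 / 1/12 = 3/4
P(Y=2 | obs) = 1/48 / 1/12 = 1/4

P(Y = 2 | obs) = 1/4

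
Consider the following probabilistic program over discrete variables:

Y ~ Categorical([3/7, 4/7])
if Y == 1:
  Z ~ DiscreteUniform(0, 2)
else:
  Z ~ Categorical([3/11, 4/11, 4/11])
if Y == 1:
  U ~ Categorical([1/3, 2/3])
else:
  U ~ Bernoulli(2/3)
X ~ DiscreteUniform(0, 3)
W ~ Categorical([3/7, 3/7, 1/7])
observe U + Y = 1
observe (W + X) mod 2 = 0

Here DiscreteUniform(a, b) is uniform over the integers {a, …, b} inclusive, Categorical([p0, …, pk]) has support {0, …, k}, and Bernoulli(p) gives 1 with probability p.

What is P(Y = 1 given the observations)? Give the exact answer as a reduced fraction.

Enumerate traces; 36 have nonzero weight after conditioning:
  (Y=0, Z=0, U=1, X=0, W=0) weight 9/1078
  (Y=0, Z=0, U=1, X=0, W=2) weight 3/1078
  (Y=0, Z=0, U=1, X=1, W=1) weight 9/1078
  (Y=0, Z=0, U=1, X=2, W=0) weight 9/1078
  (Y=0, Z=0, U=1, X=2, W=2) weight 3/1078
  (Y=0, Z=0, U=1, X=3, W=1) weight 9/1078
  (Y=0, Z=1, U=1, X=0, W=0) weight 6/539
  (Y=0, Z=1, U=1, X=0, W=2) weight 2/539
  (Y=1, Z=0, U=0, X=0, W=0) weight 1/147
  … 27 more
Group by Y:
  weight(Y=0) = 1/7
  weight(Y=1) = 2/21
Total weight = 1/7 + 2/21 = 5/21
P(Y=0 | obs) = 1/7 / 5/21 = 3/5
P(Y=1 | obs) = 2/21 / 5/21 = 2/5

P(Y = 1 | obs) = 2/5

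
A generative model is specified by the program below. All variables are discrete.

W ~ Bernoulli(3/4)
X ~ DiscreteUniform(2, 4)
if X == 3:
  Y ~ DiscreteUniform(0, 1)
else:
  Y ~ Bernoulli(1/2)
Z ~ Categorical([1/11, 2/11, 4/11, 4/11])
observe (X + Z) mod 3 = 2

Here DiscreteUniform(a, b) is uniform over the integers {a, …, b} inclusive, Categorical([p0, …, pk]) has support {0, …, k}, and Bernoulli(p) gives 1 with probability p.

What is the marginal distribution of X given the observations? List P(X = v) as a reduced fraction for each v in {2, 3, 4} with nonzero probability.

P(X=2) = 5/11, P(X=3) = 4/11, P(X=4) = 2/11

Enumerate traces; 16 have nonzero weight after conditioning:
  (W=0, X=2, Y=0, Z=0) weight 1/264
  (W=0, X=2, Y=0, Z=3) weight 1/66
  (W=0, X=2, Y=1, Z=0) weight 1/264
  (W=0, X=2, Y=1, Z=3) weight 1/66
  (W=0, X=3, Y=0, Z=2) weight 1/66
  (W=0, X=3, Y=1, Z=2) weight 1/66
  (W=0, X=4, Y=0, Z=1) weight 1/132
  (W=0, X=4, Y=1, Z=1) weight 1/132
  … 8 more
Group by X:
  weight(X=2) = 5/33
  weight(X=3) = 4/33
  weight(X=4) = 2/33
Total weight = 5/33 + 4/33 + 2/33 = 1/3
P(X=2 | obs) = 5/33 / 1/3 = 5/11
P(X=3 | obs) = 4/33 / 1/3 = 4/11
P(X=4 | obs) = 2/33 / 1/3 = 2/11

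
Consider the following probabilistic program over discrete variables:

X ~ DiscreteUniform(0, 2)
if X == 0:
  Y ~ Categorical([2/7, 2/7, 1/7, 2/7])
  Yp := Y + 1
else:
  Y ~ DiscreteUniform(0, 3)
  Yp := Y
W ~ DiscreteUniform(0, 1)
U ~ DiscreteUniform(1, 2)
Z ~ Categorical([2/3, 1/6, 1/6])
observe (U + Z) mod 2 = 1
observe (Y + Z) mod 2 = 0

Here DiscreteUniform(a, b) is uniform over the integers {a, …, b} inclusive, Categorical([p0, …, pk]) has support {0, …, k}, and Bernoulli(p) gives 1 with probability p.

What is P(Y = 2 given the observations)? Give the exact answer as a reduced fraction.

P(Y = 2 | obs) = 45/122

Enumerate traces; 36 have nonzero weight after conditioning:
  (X=0, Y=0, W=0, U=1, Z=0) weight 1/63
  (X=0, Y=0, W=0, U=1, Z=2) weight 1/252
  (X=0, Y=0, W=1, U=1, Z=0) weight 1/63
  (X=0, Y=0, W=1, U=1, Z=2) weight 1/252
  (X=0, Y=1, W=0, U=2, Z=1) weight 1/252
  (X=0, Y=1, W=1, U=2, Z=1) weight 1/252
  (X=0, Y=2, W=0, U=1, Z=0) weight 1/126
  (X=0, Y=2, W=0, U=1, Z=2) weight 1/504
  (X=0, Y=3, W=0, U=2, Z=1) weight 1/252
  … 27 more
Group by Y:
  weight(Y=0) = 55/504
  weight(Y=1) = 11/504
  weight(Y=2) = 5/56
  weight(Y=3) = 11/504
Total weight = 55/504 + 11/504 + 5/56 + 11/504 = 61/252
P(Y=0 | obs) = 55/504 / 61/252 = 55/122
P(Y=1 | obs) = 11/504 / 61/252 = 11/122
P(Y=2 | obs) = 5/56 / 61/252 = 45/122
P(Y=3 | obs) = 11/504 / 61/252 = 11/122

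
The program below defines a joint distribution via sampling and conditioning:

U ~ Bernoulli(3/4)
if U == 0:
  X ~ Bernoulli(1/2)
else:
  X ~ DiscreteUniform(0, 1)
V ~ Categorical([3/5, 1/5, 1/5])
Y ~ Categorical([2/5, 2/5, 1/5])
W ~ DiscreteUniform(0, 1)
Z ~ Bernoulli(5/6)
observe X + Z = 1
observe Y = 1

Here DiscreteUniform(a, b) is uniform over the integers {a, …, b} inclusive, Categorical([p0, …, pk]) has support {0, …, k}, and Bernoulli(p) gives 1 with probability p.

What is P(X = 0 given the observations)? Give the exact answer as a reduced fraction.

P(X = 0 | obs) = 5/6

Enumerate traces; 24 have nonzero weight after conditioning:
  (U=0, X=0, V=0, Y=1, W=0, Z=1) weight 1/80
  (U=0, X=0, V=0, Y=1, W=1, Z=1) weight 1/80
  (U=0, X=0, V=1, Y=1, W=0, Z=1) weight 1/240
  (U=0, X=0, V=1, Y=1, W=1, Z=1) weight 1/240
  (U=0, X=0, V=2, Y=1, W=0, Z=1) weight 1/240
  (U=0, X=0, V=2, Y=1, W=1, Z=1) weight 1/240
  (U=0, X=1, V=0, Y=1, W=0, Z=0) weight 1/400
  (U=0, X=1, V=0, Y=1, W=1, Z=0) weight 1/400
  … 16 more
Group by X:
  weight(X=0) = 1/6
  weight(X=1) = 1/30
Total weight = 1/6 + 1/30 = 1/5
P(X=0 | obs) = 1/6 / 1/5 = 5/6
P(X=1 | obs) = 1/30 / 1/5 = 1/6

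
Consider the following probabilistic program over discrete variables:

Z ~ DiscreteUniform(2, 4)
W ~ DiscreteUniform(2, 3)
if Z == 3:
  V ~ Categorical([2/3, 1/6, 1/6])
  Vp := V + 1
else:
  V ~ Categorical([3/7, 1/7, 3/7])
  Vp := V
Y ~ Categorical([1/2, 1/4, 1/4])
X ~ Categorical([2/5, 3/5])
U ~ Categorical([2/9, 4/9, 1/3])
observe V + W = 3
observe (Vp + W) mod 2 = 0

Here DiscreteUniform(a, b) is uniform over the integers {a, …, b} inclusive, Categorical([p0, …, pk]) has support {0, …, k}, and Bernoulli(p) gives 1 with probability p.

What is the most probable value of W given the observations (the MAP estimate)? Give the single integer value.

Enumerate traces; 36 have nonzero weight after conditioning:
  (Z=3, W=2, V=1, Y=0, X=0, U=0) weight 1/810
  (Z=3, W=2, V=1, Y=0, X=0, U=1) weight 1/405
  (Z=3, W=2, V=1, Y=0, X=0, U=2) weight 1/540
  (Z=3, W=2, V=1, Y=0, X=1, U=0) weight 1/540
  (Z=3, W=2, V=1, Y=0, X=1, U=1) weight 1/270
  (Z=3, W=2, V=1, Y=0, X=1, U=2) weight 1/360
  (Z=3, W=2, V=1, Y=1, X=0, U=0) weight 1/1620
  (Z=3, W=2, V=1, Y=1, X=0, U=1) weight 1/810
  (Z=3, W=3, V=0, Y=0, X=0, U=0) weight 2/405
  … 27 more
Group by W:
  weight(W=2) = 1/36
  weight(W=3) = 1/9
Total weight = 1/36 + 1/9 = 5/36
P(W=2 | obs) = 1/36 / 5/36 = 1/5
P(W=3 | obs) = 1/9 / 5/36 = 4/5
argmax = 3

argmax_v P(W = v | obs) = 3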